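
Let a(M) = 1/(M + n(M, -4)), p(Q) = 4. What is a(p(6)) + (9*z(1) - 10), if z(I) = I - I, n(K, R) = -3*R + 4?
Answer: -199/20 ≈ -9.9500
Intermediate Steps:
n(K, R) = 4 - 3*R
z(I) = 0
a(M) = 1/(16 + M) (a(M) = 1/(M + (4 - 3*(-4))) = 1/(M + (4 + 12)) = 1/(M + 16) = 1/(16 + M))
a(p(6)) + (9*z(1) - 10) = 1/(16 + 4) + (9*0 - 10) = 1/20 + (0 - 10) = 1/20 - 10 = -199/20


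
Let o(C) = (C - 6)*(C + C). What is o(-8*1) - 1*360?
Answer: -136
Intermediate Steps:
o(C) = 2*C*(-6 + C) (o(C) = (-6 + C)*(2*C) = 2*C*(-6 + C))
o(-8*1) - 1*360 = 2*(-8*1)*(-6 - 8*1) - 1*360 = 2*(-8)*(-6 - 8) - 360 = 2*(-8)*(-14) - 360 = 224 - 360 = -136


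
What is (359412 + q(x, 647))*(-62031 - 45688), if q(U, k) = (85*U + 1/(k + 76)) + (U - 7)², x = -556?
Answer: -48996470161996/723 ≈ -6.7768e+10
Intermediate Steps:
q(U, k) = (-7 + U)² + 1/(76 + k) + 85*U (q(U, k) = (85*U + 1/(76 + k)) + (-7 + U)² = (1/(76 + k) + 85*U) + (-7 + U)² = (-7 + U)² + 1/(76 + k) + 85*U)
(359412 + q(x, 647))*(-62031 - 45688) = (359412 + (1 + 76*(-7 - 556)² + 6460*(-556) + 647*(-7 - 556)² + 85*(-556)*647)/(76 + 647))*(-62031 - 45688) = (359412 + (1 + 76*(-563)² - 3591760 + 647*(-563)² - 30577220)/723)*(-107719) = (359412 + (1 + 76*316969 - 3591760 + 647*316969 - 30577220)/723)*(-107719) = (359412 + (1 + 24089644 - 3591760 + 205078943 - 30577220)/723)*(-107719) = (359412 + (1/723)*194999608)*(-107719) = (359412 + 194999608/723)*(-107719) = (454854484/723)*(-107719) = -48996470161996/723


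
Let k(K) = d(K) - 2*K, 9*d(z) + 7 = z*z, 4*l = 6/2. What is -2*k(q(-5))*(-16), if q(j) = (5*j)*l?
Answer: 21826/9 ≈ 2425.1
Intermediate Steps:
l = 3/4 (l = (6/2)/4 = (6*(1/2))/4 = (1/4)*3 = 3/4 ≈ 0.75000)
d(z) = -7/9 + z**2/9 (d(z) = -7/9 + (z*z)/9 = -7/9 + z**2/9)
q(j) = 15*j/4 (q(j) = (5*j)*(3/4) = 15*j/4)
k(K) = -7/9 - 2*K + K**2/9 (k(K) = (-7/9 + K**2/9) - 2*K = -7/9 - 2*K + K**2/9)
-2*k(q(-5))*(-16) = -2*(-7/9 - 15*(-5)/2 + ((15/4)*(-5))**2/9)*(-16) = -2*(-7/9 - 2*(-75/4) + (-75/4)**2/9)*(-16) = -2*(-7/9 + 75/2 + (1/9)*(5625/16))*(-16) = -2*(-7/9 + 75/2 + 625/16)*(-16) = -2*10913/144*(-16) = -10913/72*(-16) = 21826/9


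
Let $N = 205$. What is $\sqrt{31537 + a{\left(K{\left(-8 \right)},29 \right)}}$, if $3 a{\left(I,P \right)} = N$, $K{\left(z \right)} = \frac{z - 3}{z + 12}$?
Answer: $\frac{4 \sqrt{17778}}{3} \approx 177.78$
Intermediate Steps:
$K{\left(z \right)} = \frac{-3 + z}{12 + z}$
$a{\left(I,P \right)} = \frac{205}{3}$ ($a{\left(I,P \right)} = \frac{1}{3} \cdot 205 = \frac{205}{3}$)
$\sqrt{31537 + a{\left(K{\left(-8 \right)},29 \right)}} = \sqrt{31537 + \frac{205}{3}} = \sqrt{\frac{94816}{3}} = \frac{4 \sqrt{17778}}{3}$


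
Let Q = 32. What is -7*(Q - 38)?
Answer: 42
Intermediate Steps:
-7*(Q - 38) = -7*(32 - 38) = -7*(-6) = 42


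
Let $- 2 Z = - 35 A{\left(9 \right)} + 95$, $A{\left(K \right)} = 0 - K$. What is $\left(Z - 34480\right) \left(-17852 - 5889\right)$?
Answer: $823456585$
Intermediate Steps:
$A{\left(K \right)} = - K$
$Z = -205$ ($Z = - \frac{- 35 \left(\left(-1\right) 9\right) + 95}{2} = - \frac{\left(-35\right) \left(-9\right) + 95}{2} = - \frac{315 + 95}{2} = \left(- \frac{1}{2}\right) 410 = -205$)
$\left(Z - 34480\right) \left(-17852 - 5889\right) = \left(-205 - 34480\right) \left(-17852 - 5889\right) = \left(-34685\right) \left(-23741\right) = 823456585$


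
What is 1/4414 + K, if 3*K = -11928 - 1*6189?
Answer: -26656145/4414 ≈ -6039.0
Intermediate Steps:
K = -6039 (K = (-11928 - 1*6189)/3 = (-11928 - 6189)/3 = (⅓)*(-18117) = -6039)
1/4414 + K = 1/4414 - 6039 = -26656145/4414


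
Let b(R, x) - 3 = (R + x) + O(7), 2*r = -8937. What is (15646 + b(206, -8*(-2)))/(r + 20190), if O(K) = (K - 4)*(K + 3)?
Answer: 31802/31443 ≈ 1.0114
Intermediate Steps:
r = -8937/2 (r = (½)*(-8937) = -8937/2 ≈ -4468.5)
O(K) = (-4 + K)*(3 + K)
b(R, x) = 33 + R + x (b(R, x) = 3 + ((R + x) + (-12 + 7² - 1*7)) = 3 + ((R + x) + (-12 + 49 - 7)) = 3 + ((R + x) + 30) = 3 + (30 + R + x) = 33 + R + x)
(15646 + b(206, -8*(-2)))/(r + 20190) = (15646 + (33 + 206 - 8*(-2)))/(-8937/2 + 20190) = (15646 + (33 + 206 + 16))/(31443/2) = (15646 + 255)*(2/31443) = 15901*(2/31443) = 31802/31443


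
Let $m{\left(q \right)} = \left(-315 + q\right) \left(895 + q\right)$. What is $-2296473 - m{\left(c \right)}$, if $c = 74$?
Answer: $-2062944$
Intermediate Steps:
$-2296473 - m{\left(c \right)} = -2296473 - \left(-281925 + 74^{2} + 580 \cdot 74\right) = -2296473 - \left(-281925 + 5476 + 42920\right) = -2296473 - -233529 = -2296473 + 233529 = -2062944$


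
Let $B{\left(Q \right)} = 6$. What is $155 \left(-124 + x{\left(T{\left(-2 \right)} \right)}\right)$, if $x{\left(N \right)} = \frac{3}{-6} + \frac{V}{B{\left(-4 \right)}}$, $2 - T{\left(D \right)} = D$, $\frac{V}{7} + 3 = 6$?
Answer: $-18755$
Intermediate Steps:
$V = 21$ ($V = -21 + 7 \cdot 6 = -21 + 42 = 21$)
$T{\left(D \right)} = 2 - D$
$x{\left(N \right)} = 3$ ($x{\left(N \right)} = \frac{3}{-6} + \frac{21}{6} = 3 \left(- \frac{1}{6}\right) + 21 \cdot \frac{1}{6} = - \frac{1}{2} + \frac{7}{2} = 3$)
$155 \left(-124 + x{\left(T{\left(-2 \right)} \right)}\right) = 155 \left(-124 + 3\right) = 155 \left(-121\right) = -18755$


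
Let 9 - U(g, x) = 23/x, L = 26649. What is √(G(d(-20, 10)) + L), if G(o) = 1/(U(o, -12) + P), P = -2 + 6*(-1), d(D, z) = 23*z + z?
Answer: √32645445/35 ≈ 163.25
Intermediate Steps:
d(D, z) = 24*z
U(g, x) = 9 - 23/x
P = -8 (P = -2 - 6 = -8)
G(o) = 12/35 (G(o) = 1/((9 - 23/(-12)) - 8) = 1/((9 - 23*(-1/12)) - 8) = 1/((9 + 23/12) - 8) = 1/(131/12 - 8) = 1/(35/12) = 12/35)
√(G(d(-20, 10)) + L) = √(12/35 + 26649) = √(932727/35) = √32645445/35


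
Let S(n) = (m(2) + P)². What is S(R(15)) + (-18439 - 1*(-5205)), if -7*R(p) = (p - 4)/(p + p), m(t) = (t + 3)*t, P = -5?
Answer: -13209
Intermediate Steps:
m(t) = t*(3 + t) (m(t) = (3 + t)*t = t*(3 + t))
R(p) = -(-4 + p)/(14*p) (R(p) = -(p - 4)/(7*(p + p)) = -(-4 + p)/(7*(2*p)) = -(-4 + p)*1/(2*p)/7 = -(-4 + p)/(14*p))
S(n) = 25 (S(n) = (2*(3 + 2) - 5)² = (2*5 - 5)² = (10 - 5)² = 5² = 25)
S(R(15)) + (-18439 - 1*(-5205)) = 25 + (-18439 - 1*(-5205)) = 25 + (-18439 + 5205) = 25 - 13234 = -13209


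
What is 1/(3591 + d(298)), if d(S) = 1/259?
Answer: 259/930070 ≈ 0.00027847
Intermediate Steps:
d(S) = 1/259
1/(3591 + d(298)) = 1/(3591 + 1/259) = 1/(930070/259) = 259/930070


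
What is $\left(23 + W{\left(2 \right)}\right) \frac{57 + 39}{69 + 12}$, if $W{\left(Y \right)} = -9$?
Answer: $\frac{448}{27} \approx 16.593$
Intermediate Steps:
$\left(23 + W{\left(2 \right)}\right) \frac{57 + 39}{69 + 12} = \left(23 - 9\right) \frac{57 + 39}{69 + 12} = 14 \cdot \frac{96}{81} = 14 \cdot 96 \cdot \frac{1}{81} = 14 \cdot \frac{32}{27} = \frac{448}{27}$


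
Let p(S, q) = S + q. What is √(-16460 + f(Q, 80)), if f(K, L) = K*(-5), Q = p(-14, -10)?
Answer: 2*I*√4085 ≈ 127.83*I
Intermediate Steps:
Q = -24 (Q = -14 - 10 = -24)
f(K, L) = -5*K
√(-16460 + f(Q, 80)) = √(-16460 - 5*(-24)) = √(-16460 + 120) = √(-16340) = 2*I*√4085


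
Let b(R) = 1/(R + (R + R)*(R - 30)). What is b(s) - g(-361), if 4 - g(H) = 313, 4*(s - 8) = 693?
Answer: 135983183/440075 ≈ 309.00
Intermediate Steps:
s = 725/4 (s = 8 + (1/4)*693 = 8 + 693/4 = 725/4 ≈ 181.25)
b(R) = 1/(R + 2*R*(-30 + R)) (b(R) = 1/(R + (2*R)*(-30 + R)) = 1/(R + 2*R*(-30 + R)))
g(H) = -309 (g(H) = 4 - 1*313 = 4 - 313 = -309)
b(s) - g(-361) = 1/((725/4)*(-59 + 2*(725/4))) - 1*(-309) = 4/(725*(-59 + 725/2)) + 309 = 4/(725*(607/2)) + 309 = (4/725)*(2/607) + 309 = 8/440075 + 309 = 135983183/440075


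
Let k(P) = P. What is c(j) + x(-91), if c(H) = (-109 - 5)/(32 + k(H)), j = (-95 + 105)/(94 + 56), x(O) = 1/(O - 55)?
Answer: -250141/70226 ≈ -3.5619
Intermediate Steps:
x(O) = 1/(-55 + O)
j = 1/15 (j = 10/150 = 10*(1/150) = 1/15 ≈ 0.066667)
c(H) = -114/(32 + H) (c(H) = (-109 - 5)/(32 + H) = -114/(32 + H))
c(j) + x(-91) = -114/(32 + 1/15) + 1/(-55 - 91) = -114/481/15 + 1/(-146) = -114*15/481 - 1/146 = -1710/481 - 1/146 = -250141/70226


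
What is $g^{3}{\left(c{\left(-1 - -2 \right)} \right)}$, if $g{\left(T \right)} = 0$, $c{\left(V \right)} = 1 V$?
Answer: $0$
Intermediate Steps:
$c{\left(V \right)} = V$
$g^{3}{\left(c{\left(-1 - -2 \right)} \right)} = 0^{3} = 0$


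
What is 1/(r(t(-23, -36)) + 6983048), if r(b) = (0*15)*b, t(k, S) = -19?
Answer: 1/6983048 ≈ 1.4320e-7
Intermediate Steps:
r(b) = 0 (r(b) = 0*b = 0)
1/(r(t(-23, -36)) + 6983048) = 1/(0 + 6983048) = 1/6983048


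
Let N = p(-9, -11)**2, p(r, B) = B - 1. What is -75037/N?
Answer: -75037/144 ≈ -521.09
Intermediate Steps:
p(r, B) = -1 + B
N = 144 (N = (-1 - 11)**2 = (-12)**2 = 144)
-75037/N = -75037/144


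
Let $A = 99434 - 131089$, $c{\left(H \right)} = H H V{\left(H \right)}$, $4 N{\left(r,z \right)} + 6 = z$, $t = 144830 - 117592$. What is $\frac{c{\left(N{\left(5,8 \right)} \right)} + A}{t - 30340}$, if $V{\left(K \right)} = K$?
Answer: $\frac{84413}{8272} \approx 10.205$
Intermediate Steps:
$t = 27238$ ($t = 144830 - 117592 = 27238$)
$N{\left(r,z \right)} = - \frac{3}{2} + \frac{z}{4}$
$c{\left(H \right)} = H^{3}$ ($c{\left(H \right)} = H H H = H^{2} H = H^{3}$)
$A = -31655$ ($A = 99434 - 131089 = -31655$)
$\frac{c{\left(N{\left(5,8 \right)} \right)} + A}{t - 30340} = \frac{\left(- \frac{3}{2} + \frac{1}{4} \cdot 8\right)^{3} - 31655}{27238 - 30340} = \frac{\left(- \frac{3}{2} + 2\right)^{3} - 31655}{-3102} = \left(\left(\frac{1}{2}\right)^{3} - 31655\right) \left(- \frac{1}{3102}\right) = \left(\frac{1}{8} - 31655\right) \left(- \frac{1}{3102}\right) = \left(- \frac{253239}{8}\right) \left(- \frac{1}{3102}\right) = \frac{84413}{8272}$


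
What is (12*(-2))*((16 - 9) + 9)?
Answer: -384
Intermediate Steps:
(12*(-2))*((16 - 9) + 9) = -24*(7 + 9) = -24*16 = -384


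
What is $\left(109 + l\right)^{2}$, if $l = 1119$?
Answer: $1507984$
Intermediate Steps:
$\left(109 + l\right)^{2} = \left(109 + 1119\right)^{2} = 1228^{2} = 1507984$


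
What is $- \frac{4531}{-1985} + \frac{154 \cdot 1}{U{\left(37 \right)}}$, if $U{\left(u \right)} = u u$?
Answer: $\frac{6508629}{2717465} \approx 2.3951$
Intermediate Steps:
$U{\left(u \right)} = u^{2}$
$- \frac{4531}{-1985} + \frac{154 \cdot 1}{U{\left(37 \right)}} = - \frac{4531}{-1985} + \frac{154 \cdot 1}{37^{2}} = \left(-4531\right) \left(- \frac{1}{1985}\right) + \frac{154}{1369} = \frac{4531}{1985} + 154 \cdot \frac{1}{1369} = \frac{4531}{1985} + \frac{154}{1369} = \frac{6508629}{2717465}$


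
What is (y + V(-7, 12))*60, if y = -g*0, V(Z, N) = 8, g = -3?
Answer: 480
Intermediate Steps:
y = 0 (y = -1*(-3)*0 = 3*0 = 0)
(y + V(-7, 12))*60 = (0 + 8)*60 = 8*60 = 480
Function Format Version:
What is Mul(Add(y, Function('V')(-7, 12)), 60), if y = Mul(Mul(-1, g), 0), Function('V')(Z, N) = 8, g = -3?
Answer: 480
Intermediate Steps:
y = 0 (y = Mul(Mul(-1, -3), 0) = Mul(3, 0) = 0)
Mul(Add(y, Function('V')(-7, 12)), 60) = Mul(Add(0, 8), 60) = Mul(8, 60) = 480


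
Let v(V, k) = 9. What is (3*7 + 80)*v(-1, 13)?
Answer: 909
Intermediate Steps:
(3*7 + 80)*v(-1, 13) = (3*7 + 80)*9 = (21 + 80)*9 = 101*9 = 909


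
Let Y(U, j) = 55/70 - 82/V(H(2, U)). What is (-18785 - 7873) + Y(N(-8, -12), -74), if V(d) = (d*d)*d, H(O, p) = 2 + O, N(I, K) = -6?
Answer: -5971503/224 ≈ -26659.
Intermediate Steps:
V(d) = d³ (V(d) = d²*d = d³)
Y(U, j) = -111/224 (Y(U, j) = 55/70 - 82/(2 + 2)³ = 55*(1/70) - 82/(4³) = 11/14 - 82/64 = 11/14 - 82*1/64 = 11/14 - 41/32 = -111/224)
(-18785 - 7873) + Y(N(-8, -12), -74) = (-18785 - 7873) - 111/224 = -26658 - 111/224 = -5971503/224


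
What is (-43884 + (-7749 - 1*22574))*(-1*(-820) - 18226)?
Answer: 1291647042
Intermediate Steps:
(-43884 + (-7749 - 1*22574))*(-1*(-820) - 18226) = (-43884 + (-7749 - 22574))*(820 - 18226) = (-43884 - 30323)*(-17406) = -74207*(-17406) = 1291647042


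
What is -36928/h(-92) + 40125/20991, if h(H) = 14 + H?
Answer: 129714233/272883 ≈ 475.35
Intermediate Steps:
-36928/h(-92) + 40125/20991 = -36928/(14 - 92) + 40125/20991 = -36928/(-78) + 40125*(1/20991) = -36928*(-1/78) + 13375/6997 = 18464/39 + 13375/6997 = 129714233/272883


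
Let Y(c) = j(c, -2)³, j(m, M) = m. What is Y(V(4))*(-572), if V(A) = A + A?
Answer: -292864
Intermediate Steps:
V(A) = 2*A
Y(c) = c³
Y(V(4))*(-572) = (2*4)³*(-572) = 8³*(-572) = 512*(-572) = -292864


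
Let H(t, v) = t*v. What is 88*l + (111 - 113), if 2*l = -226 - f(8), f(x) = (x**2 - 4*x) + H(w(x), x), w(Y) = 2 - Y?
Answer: -9242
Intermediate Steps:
f(x) = x**2 - 4*x + x*(2 - x) (f(x) = (x**2 - 4*x) + (2 - x)*x = (x**2 - 4*x) + x*(2 - x) = x**2 - 4*x + x*(2 - x))
l = -105 (l = (-226 - (-2)*8)/2 = (-226 - 1*(-16))/2 = (-226 + 16)/2 = (1/2)*(-210) = -105)
88*l + (111 - 113) = 88*(-105) + (111 - 113) = -9240 - 2 = -9242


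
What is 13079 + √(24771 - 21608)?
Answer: 13079 + √3163 ≈ 13135.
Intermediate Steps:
13079 + √(24771 - 21608) = 13079 + √3163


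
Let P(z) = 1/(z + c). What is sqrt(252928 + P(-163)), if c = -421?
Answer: sqrt(21565652846)/292 ≈ 502.92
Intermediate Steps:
P(z) = 1/(-421 + z) (P(z) = 1/(z - 421) = 1/(-421 + z))
sqrt(252928 + P(-163)) = sqrt(252928 + 1/(-421 - 163)) = sqrt(252928 + 1/(-584)) = sqrt(252928 - 1/584) = sqrt(147709951/584) = sqrt(21565652846)/292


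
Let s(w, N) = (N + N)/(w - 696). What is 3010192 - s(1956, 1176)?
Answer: 45152852/15 ≈ 3.0102e+6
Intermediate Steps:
s(w, N) = 2*N/(-696 + w) (s(w, N) = (2*N)/(-696 + w) = 2*N/(-696 + w))
3010192 - s(1956, 1176) = 3010192 - 2*1176/(-696 + 1956) = 3010192 - 2*1176/1260 = 3010192 - 1*28/15 = 3010192 - 28/15 = 45152852/15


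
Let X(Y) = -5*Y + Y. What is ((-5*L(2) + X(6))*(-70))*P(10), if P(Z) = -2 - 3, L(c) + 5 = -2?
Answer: 3850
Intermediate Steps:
L(c) = -7 (L(c) = -5 - 2 = -7)
P(Z) = -5
X(Y) = -4*Y
((-5*L(2) + X(6))*(-70))*P(10) = ((-5*(-7) - 4*6)*(-70))*(-5) = ((35 - 24)*(-70))*(-5) = (11*(-70))*(-5) = -770*(-5) = 3850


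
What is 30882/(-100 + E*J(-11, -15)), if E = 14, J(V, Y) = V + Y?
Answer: -15441/232 ≈ -66.556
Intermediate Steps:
30882/(-100 + E*J(-11, -15)) = 30882/(-100 + 14*(-11 - 15)) = 30882/(-100 + 14*(-26)) = 30882/(-100 - 364) = 30882/(-464) = 30882*(-1/464) = -15441/232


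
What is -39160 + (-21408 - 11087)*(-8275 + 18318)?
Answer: -326386445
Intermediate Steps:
-39160 + (-21408 - 11087)*(-8275 + 18318) = -39160 - 32495*10043 = -39160 - 326347285 = -326386445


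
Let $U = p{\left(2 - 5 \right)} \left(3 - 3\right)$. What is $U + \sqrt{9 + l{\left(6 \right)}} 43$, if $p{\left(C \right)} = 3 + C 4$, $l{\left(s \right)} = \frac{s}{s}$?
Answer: $43 \sqrt{10} \approx 135.98$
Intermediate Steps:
$l{\left(s \right)} = 1$
$p{\left(C \right)} = 3 + 4 C$
$U = 0$ ($U = \left(3 + 4 \left(2 - 5\right)\right) \left(3 - 3\right) = \left(3 + 4 \left(-3\right)\right) 0 = \left(3 - 12\right) 0 = \left(-9\right) 0 = 0$)
$U + \sqrt{9 + l{\left(6 \right)}} 43 = 0 + \sqrt{9 + 1} \cdot 43 = 0 + \sqrt{10} \cdot 43 = 0 + 43 \sqrt{10} = 43 \sqrt{10}$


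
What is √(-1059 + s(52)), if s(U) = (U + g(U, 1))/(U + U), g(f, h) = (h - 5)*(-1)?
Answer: 8*I*√2795/13 ≈ 32.534*I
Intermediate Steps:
g(f, h) = 5 - h (g(f, h) = (-5 + h)*(-1) = 5 - h)
s(U) = (4 + U)/(2*U) (s(U) = (U + (5 - 1*1))/(U + U) = (U + (5 - 1))/((2*U)) = (U + 4)*(1/(2*U)) = (4 + U)*(1/(2*U)) = (4 + U)/(2*U))
√(-1059 + s(52)) = √(-1059 + (½)*(4 + 52)/52) = √(-1059 + (½)*(1/52)*56) = √(-1059 + 7/13) = √(-13760/13) = 8*I*√2795/13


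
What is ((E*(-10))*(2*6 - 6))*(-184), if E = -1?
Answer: -11040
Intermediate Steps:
((E*(-10))*(2*6 - 6))*(-184) = ((-1*(-10))*(2*6 - 6))*(-184) = (10*(12 - 6))*(-184) = (10*6)*(-184) = 60*(-184) = -11040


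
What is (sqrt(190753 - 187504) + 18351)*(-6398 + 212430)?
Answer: 3792637056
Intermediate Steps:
(sqrt(190753 - 187504) + 18351)*(-6398 + 212430) = (sqrt(3249) + 18351)*206032 = (57 + 18351)*206032 = 18408*206032 = 3792637056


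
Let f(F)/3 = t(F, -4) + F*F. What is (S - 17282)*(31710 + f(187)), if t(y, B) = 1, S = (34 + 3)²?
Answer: -2174034060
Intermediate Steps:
S = 1369 (S = 37² = 1369)
f(F) = 3 + 3*F² (f(F) = 3*(1 + F*F) = 3*(1 + F²) = 3 + 3*F²)
(S - 17282)*(31710 + f(187)) = (1369 - 17282)*(31710 + (3 + 3*187²)) = -15913*(31710 + (3 + 3*34969)) = -15913*(31710 + (3 + 104907)) = -15913*(31710 + 104910) = -15913*136620 = -2174034060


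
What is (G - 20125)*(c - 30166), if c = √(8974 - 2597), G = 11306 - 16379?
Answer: 760122868 - 25198*√6377 ≈ 7.5811e+8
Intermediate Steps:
G = -5073
c = √6377 ≈ 79.856
(G - 20125)*(c - 30166) = (-5073 - 20125)*(√6377 - 30166) = -25198*(-30166 + √6377) = 760122868 - 25198*√6377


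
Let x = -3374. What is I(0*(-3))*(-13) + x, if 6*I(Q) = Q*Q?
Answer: -3374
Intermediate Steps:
I(Q) = Q**2/6 (I(Q) = (Q*Q)/6 = Q**2/6)
I(0*(-3))*(-13) + x = ((0*(-3))**2/6)*(-13) - 3374 = ((1/6)*0**2)*(-13) - 3374 = ((1/6)*0)*(-13) - 3374 = 0*(-13) - 3374 = 0 - 3374 = -3374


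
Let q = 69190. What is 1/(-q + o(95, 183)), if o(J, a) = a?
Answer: -1/69007 ≈ -1.4491e-5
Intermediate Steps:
1/(-q + o(95, 183)) = 1/(-1*69190 + 183) = 1/(-69190 + 183) = 1/(-69007) = -1/69007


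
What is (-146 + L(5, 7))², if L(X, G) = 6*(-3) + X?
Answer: 25281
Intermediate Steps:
L(X, G) = -18 + X
(-146 + L(5, 7))² = (-146 + (-18 + 5))² = (-146 - 13)² = (-159)² = 25281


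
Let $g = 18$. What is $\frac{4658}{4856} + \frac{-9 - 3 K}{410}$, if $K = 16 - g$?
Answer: $\frac{473803}{497740} \approx 0.95191$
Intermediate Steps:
$K = -2$ ($K = 16 - 18 = -2$)
$\frac{4658}{4856} + \frac{-9 - 3 K}{410} = \frac{4658}{4856} + \frac{-9 - -6}{410} = 4658 \cdot \frac{1}{4856} + \left(-9 + 6\right) \frac{1}{410} = \frac{2329}{2428} - \frac{3}{410} = \frac{473803}{497740}$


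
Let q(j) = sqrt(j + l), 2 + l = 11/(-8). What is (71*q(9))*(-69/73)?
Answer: -14697*sqrt(10)/292 ≈ -159.16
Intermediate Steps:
l = -27/8 (l = -2 + 11/(-8) = -2 + 11*(-1/8) = -2 - 11/8 = -27/8 ≈ -3.3750)
q(j) = sqrt(-27/8 + j) (q(j) = sqrt(j - 27/8) = sqrt(-27/8 + j))
(71*q(9))*(-69/73) = (71*(sqrt(-54 + 16*9)/4))*(-69/73) = (71*(sqrt(-54 + 144)/4))*(-69*1/73) = (71*(sqrt(90)/4))*(-69/73) = (71*((3*sqrt(10))/4))*(-69/73) = (71*(3*sqrt(10)/4))*(-69/73) = (213*sqrt(10)/4)*(-69/73) = -14697*sqrt(10)/292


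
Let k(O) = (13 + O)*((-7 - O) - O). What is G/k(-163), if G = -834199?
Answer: 834199/47850 ≈ 17.434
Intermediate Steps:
k(O) = (-7 - 2*O)*(13 + O) (k(O) = (13 + O)*(-7 - 2*O) = (-7 - 2*O)*(13 + O))
G/k(-163) = -834199/(-91 - 33*(-163) - 2*(-163)**2) = -834199/(-91 + 5379 - 2*26569) = -834199/(-91 + 5379 - 53138) = -834199/(-47850) = -834199*(-1/47850) = 834199/47850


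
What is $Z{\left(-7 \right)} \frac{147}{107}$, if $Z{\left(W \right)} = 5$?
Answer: $\frac{735}{107} \approx 6.8692$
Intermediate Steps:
$Z{\left(-7 \right)} \frac{147}{107} = 5 \cdot \frac{147}{107} = \frac{735}{107}$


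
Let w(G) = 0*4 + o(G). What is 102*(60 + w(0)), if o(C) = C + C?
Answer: 6120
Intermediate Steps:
o(C) = 2*C
w(G) = 2*G (w(G) = 0*4 + 2*G = 0 + 2*G = 2*G)
102*(60 + w(0)) = 102*(60 + 2*0) = 102*(60 + 0) = 102*60 = 6120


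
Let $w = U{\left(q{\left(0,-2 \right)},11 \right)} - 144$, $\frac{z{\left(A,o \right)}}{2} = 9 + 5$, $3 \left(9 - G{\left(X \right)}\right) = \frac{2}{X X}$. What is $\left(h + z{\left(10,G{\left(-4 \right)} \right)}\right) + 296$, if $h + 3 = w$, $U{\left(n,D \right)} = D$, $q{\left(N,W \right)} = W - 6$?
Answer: $188$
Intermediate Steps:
$q{\left(N,W \right)} = -6 + W$ ($q{\left(N,W \right)} = W - 6 = -6 + W$)
$G{\left(X \right)} = 9 - \frac{2}{3 X^{2}}$ ($G{\left(X \right)} = 9 - \frac{2 \frac{1}{X X}}{3} = 9 - \frac{2 \frac{1}{X^{2}}}{3} = 9 - \frac{2}{3 X^{2}}$)
$z{\left(A,o \right)} = 28$ ($z{\left(A,o \right)} = 2 \left(9 + 5\right) = 2 \cdot 14 = 28$)
$w = -133$ ($w = 11 - 144 = -133$)
$h = -136$ ($h = -3 - 133 = -136$)
$\left(h + z{\left(10,G{\left(-4 \right)} \right)}\right) + 296 = \left(-136 + 28\right) + 296 = -108 + 296 = 188$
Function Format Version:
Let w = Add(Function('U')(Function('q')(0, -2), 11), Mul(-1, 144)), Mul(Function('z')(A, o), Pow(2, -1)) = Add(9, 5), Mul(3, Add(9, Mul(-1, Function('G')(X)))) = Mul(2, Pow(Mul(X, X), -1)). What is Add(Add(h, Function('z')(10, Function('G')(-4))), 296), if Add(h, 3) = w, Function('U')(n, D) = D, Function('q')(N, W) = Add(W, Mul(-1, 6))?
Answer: 188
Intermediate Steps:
Function('q')(N, W) = Add(-6, W) (Function('q')(N, W) = Add(W, -6) = Add(-6, W))
Function('G')(X) = Add(9, Mul(Rational(-2, 3), Pow(X, -2))) (Function('G')(X) = Add(9, Mul(Rational(-1, 3), Mul(2, Pow(Mul(X, X), -1)))) = Add(9, Mul(Rational(-1, 3), Mul(2, Pow(Pow(X, 2), -1)))) = Add(9, Mul(Rational(-1, 3), Mul(2, Pow(X, -2)))) = Add(9, Mul(Rational(-2, 3), Pow(X, -2))))
Function('z')(A, o) = 28 (Function('z')(A, o) = Mul(2, Add(9, 5)) = Mul(2, 14) = 28)
w = -133 (w = Add(11, Mul(-1, 144)) = Add(11, -144) = -133)
h = -136 (h = Add(-3, -133) = -136)
Add(Add(h, Function('z')(10, Function('G')(-4))), 296) = Add(Add(-136, 28), 296) = Add(-108, 296) = 188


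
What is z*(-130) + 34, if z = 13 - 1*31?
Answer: 2374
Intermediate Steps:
z = -18 (z = 13 - 31 = -18)
z*(-130) + 34 = -18*(-130) + 34 = 2340 + 34 = 2374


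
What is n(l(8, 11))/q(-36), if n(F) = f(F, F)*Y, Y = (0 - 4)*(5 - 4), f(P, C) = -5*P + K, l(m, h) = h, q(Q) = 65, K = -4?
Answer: 236/65 ≈ 3.6308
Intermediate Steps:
f(P, C) = -4 - 5*P (f(P, C) = -5*P - 4 = -4 - 5*P)
Y = -4 (Y = -4*1 = -4)
n(F) = 16 + 20*F (n(F) = (-4 - 5*F)*(-4) = 16 + 20*F)
n(l(8, 11))/q(-36) = (16 + 20*11)/65 = (16 + 220)*(1/65) = 236*(1/65) = 236/65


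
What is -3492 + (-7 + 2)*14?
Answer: -3562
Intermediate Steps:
-3492 + (-7 + 2)*14 = -3492 - 5*14 = -3492 - 70 = -3562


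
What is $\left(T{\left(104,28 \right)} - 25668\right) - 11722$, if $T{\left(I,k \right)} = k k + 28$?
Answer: $-36578$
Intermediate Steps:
$T{\left(I,k \right)} = 28 + k^{2}$ ($T{\left(I,k \right)} = k^{2} + 28 = 28 + k^{2}$)
$\left(T{\left(104,28 \right)} - 25668\right) - 11722 = \left(\left(28 + 28^{2}\right) - 25668\right) - 11722 = \left(\left(28 + 784\right) - 25668\right) - 11722 = \left(812 - 25668\right) - 11722 = -24856 - 11722 = -36578$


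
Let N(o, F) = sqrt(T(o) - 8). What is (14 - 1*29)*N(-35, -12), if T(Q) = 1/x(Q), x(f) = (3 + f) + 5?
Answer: -5*I*sqrt(651)/3 ≈ -42.524*I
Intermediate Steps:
x(f) = 8 + f
T(Q) = 1/(8 + Q)
N(o, F) = sqrt(-8 + 1/(8 + o)) (N(o, F) = sqrt(1/(8 + o) - 8) = sqrt(-8 + 1/(8 + o)))
(14 - 1*29)*N(-35, -12) = (14 - 1*29)*sqrt((-63 - 8*(-35))/(8 - 35)) = (14 - 29)*sqrt((-63 + 280)/(-27)) = -15*I*sqrt(651)/9 = -5*I*sqrt(651)/3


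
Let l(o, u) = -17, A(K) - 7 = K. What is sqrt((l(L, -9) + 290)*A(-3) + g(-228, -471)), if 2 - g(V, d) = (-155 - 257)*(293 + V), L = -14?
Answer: sqrt(27874) ≈ 166.96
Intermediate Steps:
A(K) = 7 + K
g(V, d) = 120718 + 412*V (g(V, d) = 2 - (-155 - 257)*(293 + V) = 2 - (-412)*(293 + V) = 2 - (-120716 - 412*V) = 2 + (120716 + 412*V) = 120718 + 412*V)
sqrt((l(L, -9) + 290)*A(-3) + g(-228, -471)) = sqrt((-17 + 290)*(7 - 3) + (120718 + 412*(-228))) = sqrt(273*4 + (120718 - 93936)) = sqrt(1092 + 26782) = sqrt(27874)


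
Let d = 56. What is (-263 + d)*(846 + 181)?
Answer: -212589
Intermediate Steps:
(-263 + d)*(846 + 181) = (-263 + 56)*(846 + 181) = -207*1027 = -212589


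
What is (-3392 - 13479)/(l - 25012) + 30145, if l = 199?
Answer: 748004756/24813 ≈ 30146.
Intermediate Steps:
(-3392 - 13479)/(l - 25012) + 30145 = (-3392 - 13479)/(199 - 25012) + 30145 = -16871/(-24813) + 30145 = -16871*(-1/24813) + 30145 = 16871/24813 + 30145 = 748004756/24813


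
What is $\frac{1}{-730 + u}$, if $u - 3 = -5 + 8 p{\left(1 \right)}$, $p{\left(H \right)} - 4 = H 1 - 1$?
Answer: $- \frac{1}{700} \approx -0.0014286$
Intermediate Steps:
$p{\left(H \right)} = 3 + H$ ($p{\left(H \right)} = 4 + \left(H 1 - 1\right) = 4 + \left(H - 1\right) = 4 + \left(-1 + H\right) = 3 + H$)
$u = 30$ ($u = 3 - \left(5 - 8 \left(3 + 1\right)\right) = 3 + \left(-5 + 8 \cdot 4\right) = 3 + \left(-5 + 32\right) = 3 + 27 = 30$)
$\frac{1}{-730 + u} = \frac{1}{-730 + 30} = \frac{1}{-700} = - \frac{1}{700}$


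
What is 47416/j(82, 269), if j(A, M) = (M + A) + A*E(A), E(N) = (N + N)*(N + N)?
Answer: 47416/2205823 ≈ 0.021496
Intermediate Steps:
E(N) = 4*N**2 (E(N) = (2*N)*(2*N) = 4*N**2)
j(A, M) = A + M + 4*A**3 (j(A, M) = (M + A) + A*(4*A**2) = (A + M) + 4*A**3 = A + M + 4*A**3)
47416/j(82, 269) = 47416/(82 + 269 + 4*82**3) = 47416/(82 + 269 + 4*551368) = 47416/(82 + 269 + 2205472) = 47416/2205823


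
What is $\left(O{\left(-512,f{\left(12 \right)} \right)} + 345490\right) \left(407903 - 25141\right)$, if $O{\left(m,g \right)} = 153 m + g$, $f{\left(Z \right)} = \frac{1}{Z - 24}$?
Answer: $\frac{613538204707}{6} \approx 1.0226 \cdot 10^{11}$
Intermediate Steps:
$f{\left(Z \right)} = \frac{1}{-24 + Z}$
$O{\left(m,g \right)} = g + 153 m$
$\left(O{\left(-512,f{\left(12 \right)} \right)} + 345490\right) \left(407903 - 25141\right) = \left(\left(\frac{1}{-24 + 12} + 153 \left(-512\right)\right) + 345490\right) \left(407903 - 25141\right) = \left(\left(\frac{1}{-12} - 78336\right) + 345490\right) 382762 = \left(\left(- \frac{1}{12} - 78336\right) + 345490\right) 382762 = \left(- \frac{940033}{12} + 345490\right) 382762 = \frac{3205847}{12} \cdot 382762 = \frac{613538204707}{6}$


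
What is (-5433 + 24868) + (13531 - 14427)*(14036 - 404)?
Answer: -12194837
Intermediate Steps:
(-5433 + 24868) + (13531 - 14427)*(14036 - 404) = 19435 - 896*13632 = 19435 - 12214272 = -12194837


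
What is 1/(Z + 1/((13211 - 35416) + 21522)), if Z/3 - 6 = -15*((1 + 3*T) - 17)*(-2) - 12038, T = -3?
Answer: -683/26190319 ≈ -2.6078e-5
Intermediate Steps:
Z = -38346 (Z = 18 + 3*(-15*((1 + 3*(-3)) - 17)*(-2) - 12038) = 18 + 3*(-15*((1 - 9) - 17)*(-2) - 12038) = 18 + 3*(-15*(-8 - 17)*(-2) - 12038) = 18 + 3*(-(-375)*(-2) - 12038) = 18 + 3*(-15*50 - 12038) = 18 + 3*(-750 - 12038) = 18 + 3*(-12788) = 18 - 38364 = -38346)
1/(Z + 1/((13211 - 35416) + 21522)) = 1/(-38346 + 1/((13211 - 35416) + 21522)) = 1/(-38346 + 1/(-22205 + 21522)) = 1/(-38346 + 1/(-683)) = 1/(-38346 - 1/683) = 1/(-26190319/683) = -683/26190319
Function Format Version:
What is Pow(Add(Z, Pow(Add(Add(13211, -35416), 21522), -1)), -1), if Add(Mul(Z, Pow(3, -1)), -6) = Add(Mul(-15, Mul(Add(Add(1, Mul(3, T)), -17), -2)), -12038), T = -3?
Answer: Rational(-683, 26190319) ≈ -2.6078e-5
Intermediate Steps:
Z = -38346 (Z = Add(18, Mul(3, Add(Mul(-15, Mul(Add(Add(1, Mul(3, -3)), -17), -2)), -12038))) = Add(18, Mul(3, Add(Mul(-15, Mul(Add(Add(1, -9), -17), -2)), -12038))) = Add(18, Mul(3, Add(Mul(-15, Mul(Add(-8, -17), -2)), -12038))) = Add(18, Mul(3, Add(Mul(-15, Mul(-25, -2)), -12038))) = Add(18, Mul(3, Add(Mul(-15, 50), -12038))) = Add(18, Mul(3, Add(-750, -12038))) = Add(18, Mul(3, -12788)) = Add(18, -38364) = -38346)
Pow(Add(Z, Pow(Add(Add(13211, -35416), 21522), -1)), -1) = Pow(Add(-38346, Pow(Add(Add(13211, -35416), 21522), -1)), -1) = Pow(Add(-38346, Pow(Add(-22205, 21522), -1)), -1) = Pow(Add(-38346, Pow(-683, -1)), -1) = Pow(Add(-38346, Rational(-1, 683)), -1) = Pow(Rational(-26190319, 683), -1) = Rational(-683, 26190319)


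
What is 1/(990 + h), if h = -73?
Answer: 1/917 ≈ 0.0010905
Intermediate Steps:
1/(990 + h) = 1/(990 - 73) = 1/917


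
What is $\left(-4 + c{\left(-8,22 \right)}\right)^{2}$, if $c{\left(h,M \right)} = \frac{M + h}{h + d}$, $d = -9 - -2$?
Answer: $\frac{5476}{225} \approx 24.338$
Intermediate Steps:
$d = -7$ ($d = -9 + 2 = -7$)
$c{\left(h,M \right)} = \frac{M + h}{-7 + h}$ ($c{\left(h,M \right)} = \frac{M + h}{h - 7} = \frac{M + h}{-7 + h}$)
$\left(-4 + c{\left(-8,22 \right)}\right)^{2} = \left(-4 + \frac{22 - 8}{-7 - 8}\right)^{2} = \left(-4 + \frac{1}{-15} \cdot 14\right)^{2} = \left(-4 - \frac{14}{15}\right)^{2} = \left(- \frac{74}{15}\right)^{2} = \frac{5476}{225}$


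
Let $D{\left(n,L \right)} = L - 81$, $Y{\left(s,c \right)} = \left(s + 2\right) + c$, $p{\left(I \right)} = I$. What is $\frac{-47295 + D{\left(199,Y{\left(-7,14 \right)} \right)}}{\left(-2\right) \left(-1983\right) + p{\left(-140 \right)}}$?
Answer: $- \frac{47367}{3826} \approx -12.38$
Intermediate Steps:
$Y{\left(s,c \right)} = 2 + c + s$ ($Y{\left(s,c \right)} = \left(2 + s\right) + c = 2 + c + s$)
$D{\left(n,L \right)} = -81 + L$
$\frac{-47295 + D{\left(199,Y{\left(-7,14 \right)} \right)}}{\left(-2\right) \left(-1983\right) + p{\left(-140 \right)}} = \frac{-47295 + \left(-81 + \left(2 + 14 - 7\right)\right)}{\left(-2\right) \left(-1983\right) - 140} = \frac{-47295 + \left(-81 + 9\right)}{3966 - 140} = \frac{-47295 - 72}{3826} = \left(-47367\right) \frac{1}{3826} = - \frac{47367}{3826}$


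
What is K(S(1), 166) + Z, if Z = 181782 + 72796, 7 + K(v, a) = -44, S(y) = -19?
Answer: 254527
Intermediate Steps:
K(v, a) = -51 (K(v, a) = -7 - 44 = -51)
Z = 254578
K(S(1), 166) + Z = -51 + 254578 = 254527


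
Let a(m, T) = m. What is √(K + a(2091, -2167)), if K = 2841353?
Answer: 2*√710861 ≈ 1686.3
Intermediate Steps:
√(K + a(2091, -2167)) = √(2841353 + 2091) = √2843444 = 2*√710861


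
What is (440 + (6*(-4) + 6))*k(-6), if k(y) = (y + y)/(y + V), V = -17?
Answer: 5064/23 ≈ 220.17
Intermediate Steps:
k(y) = 2*y/(-17 + y) (k(y) = (y + y)/(y - 17) = (2*y)/(-17 + y) = 2*y/(-17 + y))
(440 + (6*(-4) + 6))*k(-6) = (440 + (6*(-4) + 6))*(2*(-6)/(-17 - 6)) = (440 + (-24 + 6))*(2*(-6)/(-23)) = (440 - 18)*(2*(-6)*(-1/23)) = 422*(12/23) = 5064/23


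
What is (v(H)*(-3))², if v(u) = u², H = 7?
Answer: 21609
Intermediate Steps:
(v(H)*(-3))² = (7²*(-3))² = (49*(-3))² = (-147)² = 21609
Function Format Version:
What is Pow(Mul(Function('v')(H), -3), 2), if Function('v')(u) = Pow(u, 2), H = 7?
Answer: 21609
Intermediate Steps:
Pow(Mul(Function('v')(H), -3), 2) = Pow(Mul(Pow(7, 2), -3), 2) = Pow(Mul(49, -3), 2) = Pow(-147, 2) = 21609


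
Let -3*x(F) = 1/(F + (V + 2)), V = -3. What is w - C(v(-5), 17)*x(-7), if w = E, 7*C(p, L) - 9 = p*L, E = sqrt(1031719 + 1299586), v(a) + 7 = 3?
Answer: 59/168 + sqrt(2331305) ≈ 1527.2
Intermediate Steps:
v(a) = -4 (v(a) = -7 + 3 = -4)
x(F) = -1/(3*(-1 + F)) (x(F) = -1/(3*(F + (-3 + 2))) = -1/(3*(F - 1)) = -1/(3*(-1 + F)))
E = sqrt(2331305) ≈ 1526.9
C(p, L) = 9/7 + L*p/7 (C(p, L) = 9/7 + (p*L)/7 = 9/7 + (L*p)/7 = 9/7 + L*p/7)
w = sqrt(2331305) ≈ 1526.9
w - C(v(-5), 17)*x(-7) = sqrt(2331305) - (9/7 + (1/7)*17*(-4))*(-1/(-3 + 3*(-7))) = sqrt(2331305) - (9/7 - 68/7)*(-1/(-3 - 21)) = sqrt(2331305) - (-59)*(-1/(-24))/7 = sqrt(2331305) - (-59)*(-1*(-1/24))/7 = sqrt(2331305) - (-59)/(7*24) = sqrt(2331305) - 1*(-59/168) = sqrt(2331305) + 59/168 = 59/168 + sqrt(2331305)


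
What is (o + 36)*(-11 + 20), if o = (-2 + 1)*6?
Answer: 270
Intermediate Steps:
o = -6 (o = -1*6 = -6)
(o + 36)*(-11 + 20) = (-6 + 36)*(-11 + 20) = 30*9 = 270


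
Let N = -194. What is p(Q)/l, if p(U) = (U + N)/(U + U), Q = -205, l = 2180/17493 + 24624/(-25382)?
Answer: -258249159/224373320 ≈ -1.1510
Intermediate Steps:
l = -547252/647241 (l = 2180*(1/17493) + 24624*(-1/25382) = 2180/17493 - 12312/12691 = -547252/647241 ≈ -0.84552)
p(U) = (-194 + U)/(2*U) (p(U) = (U - 194)/(U + U) = (-194 + U)/((2*U)) = (-194 + U)*(1/(2*U)) = (-194 + U)/(2*U))
p(Q)/l = ((½)*(-194 - 205)/(-205))/(-547252/647241) = ((½)*(-1/205)*(-399))*(-647241/547252) = (399/410)*(-647241/547252) = -258249159/224373320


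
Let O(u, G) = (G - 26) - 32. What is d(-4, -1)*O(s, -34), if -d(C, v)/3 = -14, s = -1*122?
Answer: -3864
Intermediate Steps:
s = -122
d(C, v) = 42 (d(C, v) = -3*(-14) = 42)
O(u, G) = -58 + G (O(u, G) = (-26 + G) - 32 = -58 + G)
d(-4, -1)*O(s, -34) = 42*(-58 - 34) = 42*(-92) = -3864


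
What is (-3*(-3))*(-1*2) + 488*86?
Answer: 41950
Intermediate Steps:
(-3*(-3))*(-1*2) + 488*86 = 9*(-2) + 41968 = -18 + 41968 = 41950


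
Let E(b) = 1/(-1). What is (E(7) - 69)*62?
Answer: -4340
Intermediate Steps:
E(b) = -1
(E(7) - 69)*62 = (-1 - 69)*62 = -70*62 = -4340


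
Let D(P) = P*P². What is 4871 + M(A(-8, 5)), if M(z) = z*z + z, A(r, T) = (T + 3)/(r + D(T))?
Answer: 66680119/13689 ≈ 4871.1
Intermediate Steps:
D(P) = P³
A(r, T) = (3 + T)/(r + T³) (A(r, T) = (T + 3)/(r + T³) = (3 + T)/(r + T³))
M(z) = z + z² (M(z) = z² + z = z + z²)
4871 + M(A(-8, 5)) = 4871 + ((3 + 5)/(-8 + 5³))*(1 + (3 + 5)/(-8 + 5³)) = 4871 + (8/(-8 + 125))*(1 + 8/(-8 + 125)) = 4871 + (8/117)*(1 + 8/117) = 4871 + ((1/117)*8)*(1 + (1/117)*8) = 4871 + 8*(1 + 8/117)/117 = 4871 + (8/117)*(125/117) = 4871 + 1000/13689 = 66680119/13689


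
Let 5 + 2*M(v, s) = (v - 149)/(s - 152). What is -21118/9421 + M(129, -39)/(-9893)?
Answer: -79798774233/35603146046 ≈ -2.2413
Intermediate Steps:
M(v, s) = -5/2 + (-149 + v)/(2*(-152 + s)) (M(v, s) = -5/2 + ((v - 149)/(s - 152))/2 = -5/2 + ((-149 + v)/(-152 + s))/2 = -5/2 + (-149 + v)/(2*(-152 + s)))
-21118/9421 + M(129, -39)/(-9893) = -21118/9421 + ((611 + 129 - 5*(-39))/(2*(-152 - 39)))/(-9893) = -21118*1/9421 + ((½)*(611 + 129 + 195)/(-191))*(-1/9893) = -21118/9421 + ((½)*(-1/191)*935)*(-1/9893) = -21118/9421 - 935/382*(-1/9893) = -21118/9421 + 935/3779126 = -79798774233/35603146046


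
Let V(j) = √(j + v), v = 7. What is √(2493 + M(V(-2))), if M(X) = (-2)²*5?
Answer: √2513 ≈ 50.130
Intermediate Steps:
V(j) = √(7 + j) (V(j) = √(j + 7) = √(7 + j))
M(X) = 20 (M(X) = 4*5 = 20)
√(2493 + M(V(-2))) = √(2493 + 20) = √2513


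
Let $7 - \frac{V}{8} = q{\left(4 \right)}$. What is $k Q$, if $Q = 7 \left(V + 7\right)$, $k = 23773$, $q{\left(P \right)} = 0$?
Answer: $10483893$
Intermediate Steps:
$V = 56$ ($V = 56 - 0 = 56 + 0 = 56$)
$Q = 441$ ($Q = 7 \left(56 + 7\right) = 7 \cdot 63 = 441$)
$k Q = 23773 \cdot 441 = 10483893$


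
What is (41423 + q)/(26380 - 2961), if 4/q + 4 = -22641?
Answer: 938023831/530323255 ≈ 1.7688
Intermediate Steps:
q = -4/22645 (q = 4/(-4 - 22641) = 4/(-22645) = 4*(-1/22645) = -4/22645 ≈ -0.00017664)
(41423 + q)/(26380 - 2961) = (41423 - 4/22645)/(26380 - 2961) = (938023831/22645)/23419 = (938023831/22645)*(1/23419) = 938023831/530323255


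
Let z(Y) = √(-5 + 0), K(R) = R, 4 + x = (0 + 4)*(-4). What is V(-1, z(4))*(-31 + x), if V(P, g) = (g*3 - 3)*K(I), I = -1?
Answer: -153 + 153*I*√5 ≈ -153.0 + 342.12*I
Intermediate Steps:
x = -20 (x = -4 + (0 + 4)*(-4) = -4 + 4*(-4) = -4 - 16 = -20)
z(Y) = I*√5 (z(Y) = √(-5) = I*√5)
V(P, g) = 3 - 3*g (V(P, g) = (g*3 - 3)*(-1) = (3*g - 3)*(-1) = (-3 + 3*g)*(-1) = 3 - 3*g)
V(-1, z(4))*(-31 + x) = (3 - 3*I*√5)*(-31 - 20) = (3 - 3*I*√5)*(-51) = -153 + 153*I*√5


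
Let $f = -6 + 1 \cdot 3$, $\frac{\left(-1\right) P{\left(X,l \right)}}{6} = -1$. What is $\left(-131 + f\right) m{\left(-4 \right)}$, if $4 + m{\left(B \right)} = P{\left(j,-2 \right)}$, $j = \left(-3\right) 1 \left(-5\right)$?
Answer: $-268$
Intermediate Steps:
$j = 15$ ($j = \left(-3\right) \left(-5\right) = 15$)
$P{\left(X,l \right)} = 6$ ($P{\left(X,l \right)} = \left(-6\right) \left(-1\right) = 6$)
$f = -3$ ($f = -6 + 3 = -3$)
$m{\left(B \right)} = 2$ ($m{\left(B \right)} = -4 + 6 = 2$)
$\left(-131 + f\right) m{\left(-4 \right)} = \left(-131 - 3\right) 2 = \left(-134\right) 2 = -268$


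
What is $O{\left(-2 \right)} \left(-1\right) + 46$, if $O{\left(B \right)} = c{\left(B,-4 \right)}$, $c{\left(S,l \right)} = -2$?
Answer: $48$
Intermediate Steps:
$O{\left(B \right)} = -2$
$O{\left(-2 \right)} \left(-1\right) + 46 = \left(-2\right) \left(-1\right) + 46 = 2 + 46 = 48$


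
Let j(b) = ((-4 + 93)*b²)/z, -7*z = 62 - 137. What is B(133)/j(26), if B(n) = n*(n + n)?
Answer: 189525/30082 ≈ 6.3003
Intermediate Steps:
B(n) = 2*n² (B(n) = n*(2*n) = 2*n²)
z = 75/7 (z = -(62 - 137)/7 = -⅐*(-75) = 75/7 ≈ 10.714)
j(b) = 623*b²/75 (j(b) = ((-4 + 93)*b²)/(75/7) = (89*b²)*(7/75) = 623*b²/75)
B(133)/j(26) = (2*133²)/(((623/75)*26²)) = (2*17689)/(((623/75)*676)) = 35378/(421148/75) = 35378*(75/421148) = 189525/30082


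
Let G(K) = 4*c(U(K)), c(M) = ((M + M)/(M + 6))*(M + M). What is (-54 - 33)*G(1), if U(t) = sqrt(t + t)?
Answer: -8352/17 + 1392*sqrt(2)/17 ≈ -375.50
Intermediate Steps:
U(t) = sqrt(2)*sqrt(t) (U(t) = sqrt(2*t) = sqrt(2)*sqrt(t))
c(M) = 4*M**2/(6 + M) (c(M) = ((2*M)/(6 + M))*(2*M) = (2*M/(6 + M))*(2*M) = 4*M**2/(6 + M))
G(K) = 32*K/(6 + sqrt(2)*sqrt(K)) (G(K) = 4*(4*(sqrt(2)*sqrt(K))**2/(6 + sqrt(2)*sqrt(K))) = 4*(4*(2*K)/(6 + sqrt(2)*sqrt(K))) = 4*(8*K/(6 + sqrt(2)*sqrt(K))) = 32*K/(6 + sqrt(2)*sqrt(K)))
(-54 - 33)*G(1) = (-54 - 33)*(32*1/(6 + sqrt(2)*sqrt(1))) = -2784/(6 + sqrt(2)*1) = -2784/(6 + sqrt(2))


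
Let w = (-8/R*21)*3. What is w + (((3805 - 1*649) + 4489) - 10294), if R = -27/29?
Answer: -6323/3 ≈ -2107.7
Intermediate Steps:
R = -27/29 (R = -27*1/29 = -27/29 ≈ -0.93103)
w = 1624/3 (w = (-8/(-27/29)*21)*3 = (-8*(-29/27)*21)*3 = ((232/27)*21)*3 = (1624/9)*3 = 1624/3 ≈ 541.33)
w + (((3805 - 1*649) + 4489) - 10294) = 1624/3 + (((3805 - 1*649) + 4489) - 10294) = 1624/3 + (((3805 - 649) + 4489) - 10294) = 1624/3 + ((3156 + 4489) - 10294) = 1624/3 + (7645 - 10294) = 1624/3 - 2649 = -6323/3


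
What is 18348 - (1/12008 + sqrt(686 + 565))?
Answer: 220322783/12008 - 3*sqrt(139) ≈ 18313.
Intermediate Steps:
18348 - (1/12008 + sqrt(686 + 565)) = 18348 - (1/12008 + sqrt(1251)) = 18348 - (1/12008 + 3*sqrt(139)) = 18348 + (-1/12008 - 3*sqrt(139)) = 220322783/12008 - 3*sqrt(139)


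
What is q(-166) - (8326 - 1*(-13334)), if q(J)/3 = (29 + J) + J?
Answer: -22569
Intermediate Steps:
q(J) = 87 + 6*J (q(J) = 3*((29 + J) + J) = 3*(29 + 2*J) = 87 + 6*J)
q(-166) - (8326 - 1*(-13334)) = (87 + 6*(-166)) - (8326 - 1*(-13334)) = (87 - 996) - (8326 + 13334) = -909 - 1*21660 = -909 - 21660 = -22569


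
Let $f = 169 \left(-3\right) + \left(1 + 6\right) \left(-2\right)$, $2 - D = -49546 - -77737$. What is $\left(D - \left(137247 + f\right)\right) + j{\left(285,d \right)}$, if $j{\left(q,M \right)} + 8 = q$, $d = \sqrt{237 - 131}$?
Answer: $-164638$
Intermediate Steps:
$D = -28189$ ($D = 2 - \left(-49546 - -77737\right) = 2 - \left(-49546 + 77737\right) = 2 - 28191 = -28189$)
$d = \sqrt{106} \approx 10.296$
$j{\left(q,M \right)} = -8 + q$
$f = -521$ ($f = -507 + 7 \left(-2\right) = -507 - 14 = -521$)
$\left(D - \left(137247 + f\right)\right) + j{\left(285,d \right)} = \left(-28189 - 136726\right) + \left(-8 + 285\right) = \left(-28189 + \left(-137247 + 521\right)\right) + 277 = \left(-28189 - 136726\right) + 277 = -164915 + 277 = -164638$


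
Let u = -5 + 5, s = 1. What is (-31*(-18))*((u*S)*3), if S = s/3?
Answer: 0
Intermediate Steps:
u = 0
S = 1/3 ≈ 0.33333
(-31*(-18))*((u*S)*3) = (-31*(-18))*((0*(1/3))*3) = 558*(0*3) = 558*0 = 0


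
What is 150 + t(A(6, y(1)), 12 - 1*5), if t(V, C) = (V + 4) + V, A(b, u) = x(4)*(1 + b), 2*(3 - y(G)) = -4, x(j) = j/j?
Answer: 168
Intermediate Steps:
x(j) = 1
y(G) = 5 (y(G) = 3 - ½*(-4) = 3 + 2 = 5)
A(b, u) = 1 + b (A(b, u) = 1*(1 + b) = 1 + b)
t(V, C) = 4 + 2*V (t(V, C) = (4 + V) + V = 4 + 2*V)
150 + t(A(6, y(1)), 12 - 1*5) = 150 + (4 + 2*(1 + 6)) = 150 + (4 + 2*7) = 150 + (4 + 14) = 150 + 18 = 168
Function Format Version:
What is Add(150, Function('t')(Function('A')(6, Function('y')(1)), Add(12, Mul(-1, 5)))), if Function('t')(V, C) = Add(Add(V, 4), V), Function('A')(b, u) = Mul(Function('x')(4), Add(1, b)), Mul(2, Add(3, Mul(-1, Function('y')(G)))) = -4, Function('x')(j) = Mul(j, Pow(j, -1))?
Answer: 168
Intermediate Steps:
Function('x')(j) = 1
Function('y')(G) = 5 (Function('y')(G) = Add(3, Mul(Rational(-1, 2), -4)) = Add(3, 2) = 5)
Function('A')(b, u) = Add(1, b) (Function('A')(b, u) = Mul(1, Add(1, b)) = Add(1, b))
Function('t')(V, C) = Add(4, Mul(2, V)) (Function('t')(V, C) = Add(Add(4, V), V) = Add(4, Mul(2, V)))
Add(150, Function('t')(Function('A')(6, Function('y')(1)), Add(12, Mul(-1, 5)))) = Add(150, Add(4, Mul(2, Add(1, 6)))) = Add(150, Add(4, Mul(2, 7))) = Add(150, Add(4, 14)) = Add(150, 18) = 168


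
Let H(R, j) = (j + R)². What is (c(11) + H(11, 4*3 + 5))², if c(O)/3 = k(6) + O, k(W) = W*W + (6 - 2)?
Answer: 877969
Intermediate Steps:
k(W) = 4 + W² (k(W) = W² + 4 = 4 + W²)
H(R, j) = (R + j)²
c(O) = 120 + 3*O (c(O) = 3*((4 + 6²) + O) = 3*((4 + 36) + O) = 3*(40 + O) = 120 + 3*O)
(c(11) + H(11, 4*3 + 5))² = ((120 + 3*11) + (11 + (4*3 + 5))²)² = ((120 + 33) + (11 + (12 + 5))²)² = (153 + (11 + 17)²)² = (153 + 28²)² = (153 + 784)² = 937² = 877969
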